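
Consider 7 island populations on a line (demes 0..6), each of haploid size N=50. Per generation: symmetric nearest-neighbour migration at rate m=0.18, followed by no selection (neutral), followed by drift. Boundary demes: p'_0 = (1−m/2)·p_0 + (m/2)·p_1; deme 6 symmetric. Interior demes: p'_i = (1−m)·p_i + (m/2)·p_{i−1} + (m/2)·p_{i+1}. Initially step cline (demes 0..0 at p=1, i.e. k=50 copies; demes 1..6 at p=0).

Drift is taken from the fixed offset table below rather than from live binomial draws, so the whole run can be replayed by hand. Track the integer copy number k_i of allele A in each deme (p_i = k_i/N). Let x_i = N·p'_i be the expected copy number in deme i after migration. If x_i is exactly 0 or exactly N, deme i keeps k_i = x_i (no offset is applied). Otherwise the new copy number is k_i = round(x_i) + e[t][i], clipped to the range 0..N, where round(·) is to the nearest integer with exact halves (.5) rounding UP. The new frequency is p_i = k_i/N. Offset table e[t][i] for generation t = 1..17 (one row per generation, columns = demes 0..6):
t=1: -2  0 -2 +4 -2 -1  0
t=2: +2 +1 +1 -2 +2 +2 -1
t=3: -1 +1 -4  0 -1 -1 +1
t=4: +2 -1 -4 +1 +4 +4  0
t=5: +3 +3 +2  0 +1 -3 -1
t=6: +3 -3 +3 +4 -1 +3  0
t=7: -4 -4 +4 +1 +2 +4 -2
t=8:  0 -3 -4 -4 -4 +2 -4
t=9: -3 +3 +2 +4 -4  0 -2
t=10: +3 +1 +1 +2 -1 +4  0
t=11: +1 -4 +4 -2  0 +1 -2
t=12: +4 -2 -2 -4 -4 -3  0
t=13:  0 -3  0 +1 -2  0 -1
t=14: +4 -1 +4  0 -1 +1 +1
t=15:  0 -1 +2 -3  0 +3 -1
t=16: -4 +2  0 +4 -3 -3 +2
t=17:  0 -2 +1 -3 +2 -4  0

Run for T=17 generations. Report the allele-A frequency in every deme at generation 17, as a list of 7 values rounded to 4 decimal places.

t=0: k=[50 0 0 0 0 0 0]
t=1: x=[45.5000 4.5000 0.0000 0.0000 0.0000 0.0000 0.0000] k=[44 5 0 0 0 0 0]
t=2: x=[40.4900 8.0600 0.4500 0.0000 0.0000 0.0000 0.0000] k=[42 9 1 0 0 0 0]
t=3: x=[39.0300 11.2500 1.6300 0.0900 0.0000 0.0000 0.0000] k=[38 12 0 0 0 0 0]
t=4: x=[35.6600 13.2600 1.0800 0.0000 0.0000 0.0000 0.0000] k=[38 12 0 0 0 0 0]
t=5: x=[35.6600 13.2600 1.0800 0.0000 0.0000 0.0000 0.0000] k=[39 16 3 0 0 0 0]
t=6: x=[36.9300 16.9000 3.9000 0.2700 0.0000 0.0000 0.0000] k=[40 14 7 4 0 0 0]
t=7: x=[37.6600 15.7100 7.3600 3.9100 0.3600 0.0000 0.0000] k=[34 12 11 5 2 0 0]
t=8: x=[32.0200 13.8900 10.5500 5.2700 2.0900 0.1800 0.0000] k=[32 11 7 1 0 2 0]
t=9: x=[30.1100 12.5300 6.8200 1.4500 0.2700 1.6400 0.1800] k=[27 16 9 5 0 2 0]
t=10: x=[26.0100 16.3600 9.2700 4.9100 0.6300 1.6400 0.1800] k=[29 17 10 7 0 6 0]
t=11: x=[27.9200 17.4500 10.3600 6.6400 1.1700 4.9200 0.5400] k=[29 13 14 5 1 6 0]
t=12: x=[27.5600 14.5300 13.1000 5.4500 1.8100 5.0100 0.5400] k=[32 13 11 1 0 2 1]
t=13: x=[30.2900 14.5300 10.2800 1.8100 0.2700 1.7300 1.0900] k=[30 12 10 3 0 2 0]
t=14: x=[28.3800 13.4400 9.5500 3.3600 0.4500 1.6400 0.1800] k=[32 12 14 3 0 3 1]
t=15: x=[30.2000 13.9800 12.8300 3.7200 0.5400 2.5500 1.1800] k=[30 13 15 1 1 6 0]
t=16: x=[28.4700 14.7100 13.5600 2.2600 1.4500 5.0100 0.5400] k=[24 17 14 6 0 2 3]
t=17: x=[23.3700 17.3600 13.5500 6.1800 0.7200 1.9100 2.9100] k=[23 15 15 3 3 0 3]

[0.4600, 0.3000, 0.3000, 0.0600, 0.0600, 0.0000, 0.0600]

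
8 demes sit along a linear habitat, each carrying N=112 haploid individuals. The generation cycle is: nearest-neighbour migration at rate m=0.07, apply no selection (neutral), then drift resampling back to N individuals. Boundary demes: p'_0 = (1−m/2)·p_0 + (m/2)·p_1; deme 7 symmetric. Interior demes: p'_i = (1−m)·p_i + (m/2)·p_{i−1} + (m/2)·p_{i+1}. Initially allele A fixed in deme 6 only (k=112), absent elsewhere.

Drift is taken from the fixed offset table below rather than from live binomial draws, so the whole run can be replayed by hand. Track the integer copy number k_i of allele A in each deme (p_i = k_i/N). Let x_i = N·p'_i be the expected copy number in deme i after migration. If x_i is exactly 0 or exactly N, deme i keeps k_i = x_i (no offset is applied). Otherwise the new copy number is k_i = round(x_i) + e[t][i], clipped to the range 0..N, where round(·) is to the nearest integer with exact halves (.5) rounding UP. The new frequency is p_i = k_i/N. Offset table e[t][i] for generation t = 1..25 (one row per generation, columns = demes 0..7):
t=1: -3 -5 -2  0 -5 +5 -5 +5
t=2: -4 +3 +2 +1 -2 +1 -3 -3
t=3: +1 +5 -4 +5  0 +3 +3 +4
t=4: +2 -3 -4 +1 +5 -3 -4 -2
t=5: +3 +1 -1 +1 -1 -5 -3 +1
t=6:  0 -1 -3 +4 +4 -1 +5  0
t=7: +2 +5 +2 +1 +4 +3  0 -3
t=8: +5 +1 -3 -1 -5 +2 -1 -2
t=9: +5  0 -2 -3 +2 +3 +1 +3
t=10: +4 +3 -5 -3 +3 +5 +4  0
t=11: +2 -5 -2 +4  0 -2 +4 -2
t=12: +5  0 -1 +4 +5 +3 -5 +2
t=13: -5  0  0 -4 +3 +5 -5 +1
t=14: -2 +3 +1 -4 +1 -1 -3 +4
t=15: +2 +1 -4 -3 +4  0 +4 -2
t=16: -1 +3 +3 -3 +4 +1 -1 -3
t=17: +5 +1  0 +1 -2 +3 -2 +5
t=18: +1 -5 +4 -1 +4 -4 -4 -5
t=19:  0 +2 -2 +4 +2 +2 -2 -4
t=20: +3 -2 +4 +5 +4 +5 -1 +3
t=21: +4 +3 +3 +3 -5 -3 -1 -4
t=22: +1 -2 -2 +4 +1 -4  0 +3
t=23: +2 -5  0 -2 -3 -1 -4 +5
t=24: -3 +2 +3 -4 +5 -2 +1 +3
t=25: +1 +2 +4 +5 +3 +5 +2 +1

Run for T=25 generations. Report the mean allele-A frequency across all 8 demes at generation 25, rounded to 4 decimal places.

0.2400

t=0: k=[0 0 0 0 0 0 112 0]
t=1: x=[0.0000 0.0000 0.0000 0.0000 0.0000 3.9200 104.1600 3.9200] k=[0 0 0 0 0 9 99 9]
t=2: x=[0.0000 0.0000 0.0000 0.0000 0.3150 11.8350 92.7000 12.1500] k=[0 0 0 0 0 13 90 9]
t=3: x=[0.0000 0.0000 0.0000 0.0000 0.4550 15.2400 84.4700 11.8350] k=[0 0 0 0 0 18 87 16]
t=4: x=[0.0000 0.0000 0.0000 0.0000 0.6300 19.7850 82.1000 18.4850] k=[0 0 0 0 6 17 78 16]
t=5: x=[0.0000 0.0000 0.0000 0.2100 6.1750 18.7500 73.6950 18.1700] k=[0 0 0 1 5 14 71 19]
t=6: x=[0.0000 0.0000 0.0350 1.1050 5.1750 15.6800 67.1850 20.8200] k=[0 0 0 5 9 15 72 21]
t=7: x=[0.0000 0.0000 0.1750 4.9650 9.0700 16.7850 68.2200 22.7850] k=[0 0 2 6 13 20 68 20]
t=8: x=[0.0000 0.0700 2.0700 6.1050 13.0000 21.4350 64.6400 21.6800] k=[0 1 0 5 8 23 64 20]
t=9: x=[0.0350 0.9300 0.2100 4.9300 8.4200 23.9100 61.0250 21.5400] k=[5 1 0 2 10 27 62 25]
t=10: x=[4.8600 1.1050 0.1050 2.2100 10.3150 27.6300 59.4800 26.2950] k=[9 4 0 0 13 33 63 26]
t=11: x=[8.8250 4.0350 0.1400 0.4550 13.2450 33.3500 60.6550 27.2950] k=[11 0 0 4 13 31 65 25]
t=12: x=[10.6150 0.3850 0.1400 4.1750 13.3150 31.5600 62.4100 26.4000] k=[16 0 0 8 18 35 57 28]
t=13: x=[15.4400 0.5600 0.2800 8.0700 18.2450 35.1750 55.2150 29.0150] k=[10 1 0 4 21 40 50 30]
t=14: x=[9.6850 1.2800 0.1750 4.4550 21.0700 39.6850 48.9500 30.7000] k=[8 4 1 0 22 39 46 35]
t=15: x=[7.8600 4.0350 1.0700 0.8050 21.8250 38.6500 45.3700 35.3850] k=[10 5 0 0 26 39 49 33]
t=16: x=[9.8250 5.0000 0.1750 0.9100 25.5450 38.8950 48.0900 33.5600] k=[9 8 3 0 30 40 47 31]
t=17: x=[8.9650 7.8600 3.0700 1.1550 29.3000 39.8950 46.1950 31.5600] k=[14 9 3 2 27 43 44 37]
t=18: x=[13.8250 8.9650 3.1750 2.9100 26.6850 42.4750 43.7200 37.2450] k=[15 4 7 2 31 38 40 32]
t=19: x=[14.6150 4.4900 6.7200 3.1900 30.2300 37.8250 39.6500 32.2800] k=[15 6 5 7 32 40 38 28]
t=20: x=[14.6850 6.2800 5.1050 7.8050 31.4050 39.6500 37.7200 28.3500] k=[18 4 9 13 35 45 37 31]
t=21: x=[17.5100 4.6650 8.9650 13.6300 34.5800 44.3700 37.0700 31.2100] k=[22 8 12 17 30 41 36 27]
t=22: x=[21.5100 8.6300 12.0350 17.2800 29.9300 40.4400 35.8600 27.3150] k=[23 7 10 21 31 36 36 30]
t=23: x=[22.4400 7.6650 10.2800 20.9650 30.8250 35.8250 35.7900 30.2100] k=[24 3 10 19 28 35 32 35]
t=24: x=[23.2650 3.9800 10.0700 19.0000 27.9300 34.6500 32.2100 34.8950] k=[20 6 13 15 33 33 33 38]
t=25: x=[19.5100 6.7350 12.8250 15.5600 32.3700 33.0000 33.1750 37.8250] k=[21 9 17 21 35 38 35 39]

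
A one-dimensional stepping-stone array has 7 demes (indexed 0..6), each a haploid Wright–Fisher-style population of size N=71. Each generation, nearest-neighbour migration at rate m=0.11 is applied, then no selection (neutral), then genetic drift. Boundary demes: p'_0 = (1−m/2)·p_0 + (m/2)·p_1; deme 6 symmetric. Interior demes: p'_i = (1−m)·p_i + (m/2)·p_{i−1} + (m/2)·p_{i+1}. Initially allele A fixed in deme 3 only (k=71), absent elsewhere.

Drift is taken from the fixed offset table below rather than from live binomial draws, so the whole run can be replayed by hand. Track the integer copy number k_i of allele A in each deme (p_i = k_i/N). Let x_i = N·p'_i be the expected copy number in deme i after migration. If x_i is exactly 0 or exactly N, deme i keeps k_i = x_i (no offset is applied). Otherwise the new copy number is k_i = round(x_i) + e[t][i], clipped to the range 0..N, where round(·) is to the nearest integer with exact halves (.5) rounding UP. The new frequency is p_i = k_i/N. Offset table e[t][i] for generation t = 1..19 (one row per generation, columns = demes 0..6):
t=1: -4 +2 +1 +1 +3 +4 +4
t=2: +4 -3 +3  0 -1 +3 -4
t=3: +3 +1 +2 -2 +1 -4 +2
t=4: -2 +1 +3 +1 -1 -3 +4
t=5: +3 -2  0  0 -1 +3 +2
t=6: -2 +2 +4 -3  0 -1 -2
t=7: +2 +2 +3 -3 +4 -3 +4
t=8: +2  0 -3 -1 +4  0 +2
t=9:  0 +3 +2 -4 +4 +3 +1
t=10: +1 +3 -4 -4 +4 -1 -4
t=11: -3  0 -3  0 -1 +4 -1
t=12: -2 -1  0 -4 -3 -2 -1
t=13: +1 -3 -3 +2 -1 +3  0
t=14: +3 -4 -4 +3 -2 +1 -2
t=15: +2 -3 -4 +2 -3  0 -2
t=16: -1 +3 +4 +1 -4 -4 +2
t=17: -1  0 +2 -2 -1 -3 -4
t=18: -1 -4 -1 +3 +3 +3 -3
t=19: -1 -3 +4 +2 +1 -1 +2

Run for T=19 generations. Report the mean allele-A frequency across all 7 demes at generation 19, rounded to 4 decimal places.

0.1509

t=0: k=[0 0 0 71 0 0 0]
t=1: x=[0.0000 0.0000 3.9050 63.1900 3.9050 0.0000 0.0000] k=[0 0 5 64 7 0 0]
t=2: x=[0.0000 0.2750 7.9700 57.6200 9.7500 0.3850 0.0000] k=[0 0 11 58 9 3 0]
t=3: x=[0.0000 0.6050 12.9800 52.7200 11.3650 3.1650 0.1650] k=[0 2 15 51 12 0 2]
t=4: x=[0.1100 2.6050 16.2650 46.8750 13.4850 0.7700 1.8900] k=[0 4 19 48 12 0 6]
t=5: x=[0.2200 4.6050 19.7700 44.4250 13.3200 0.9900 5.6700] k=[3 3 20 44 12 4 8]
t=6: x=[3.0000 3.9350 20.3850 40.9200 13.3200 4.6600 7.7800] k=[1 6 24 38 13 4 6]
t=7: x=[1.2750 6.7150 23.7800 35.8550 13.8800 4.6050 5.8900] k=[3 9 27 33 18 2 10]
t=8: x=[3.3300 9.6600 26.3400 31.8450 17.9450 3.3200 9.5600] k=[5 10 23 31 22 3 12]
t=9: x=[5.2750 10.4400 22.7250 30.0650 21.4500 4.5400 11.5050] k=[5 13 25 26 25 8 13]
t=10: x=[5.4400 13.2200 24.3950 25.8900 24.1200 9.2100 12.7250] k=[6 16 20 22 28 8 9]
t=11: x=[6.5500 15.6700 19.8900 22.2200 26.5700 9.1550 8.9450] k=[4 16 17 22 26 13 8]
t=12: x=[4.6600 15.3950 17.2200 21.9450 25.0650 13.4400 8.2750] k=[3 14 17 18 22 11 7]
t=13: x=[3.6050 13.5600 16.8900 18.1650 21.1750 11.3850 7.2200] k=[5 11 14 20 20 14 7]
t=14: x=[5.3300 10.8350 14.1650 19.6700 19.6700 13.9450 7.3850] k=[8 7 10 23 18 15 5]
t=15: x=[7.9450 7.2200 10.5500 22.0100 18.1100 14.6150 5.5500] k=[10 4 7 24 15 15 4]
t=16: x=[9.6700 4.4950 7.7700 22.5700 15.4950 14.3950 4.6050] k=[9 7 12 24 11 10 7]
t=17: x=[8.8900 7.3850 12.3850 22.6250 11.6600 9.8900 7.1650] k=[8 7 14 21 11 7 3]
t=18: x=[7.9450 7.4400 14.0000 20.0650 11.3300 7.0000 3.2200] k=[7 3 13 23 14 10 0]
t=19: x=[6.7800 3.7700 13.0000 21.9550 14.2750 9.6700 0.5500] k=[6 1 17 24 15 9 3]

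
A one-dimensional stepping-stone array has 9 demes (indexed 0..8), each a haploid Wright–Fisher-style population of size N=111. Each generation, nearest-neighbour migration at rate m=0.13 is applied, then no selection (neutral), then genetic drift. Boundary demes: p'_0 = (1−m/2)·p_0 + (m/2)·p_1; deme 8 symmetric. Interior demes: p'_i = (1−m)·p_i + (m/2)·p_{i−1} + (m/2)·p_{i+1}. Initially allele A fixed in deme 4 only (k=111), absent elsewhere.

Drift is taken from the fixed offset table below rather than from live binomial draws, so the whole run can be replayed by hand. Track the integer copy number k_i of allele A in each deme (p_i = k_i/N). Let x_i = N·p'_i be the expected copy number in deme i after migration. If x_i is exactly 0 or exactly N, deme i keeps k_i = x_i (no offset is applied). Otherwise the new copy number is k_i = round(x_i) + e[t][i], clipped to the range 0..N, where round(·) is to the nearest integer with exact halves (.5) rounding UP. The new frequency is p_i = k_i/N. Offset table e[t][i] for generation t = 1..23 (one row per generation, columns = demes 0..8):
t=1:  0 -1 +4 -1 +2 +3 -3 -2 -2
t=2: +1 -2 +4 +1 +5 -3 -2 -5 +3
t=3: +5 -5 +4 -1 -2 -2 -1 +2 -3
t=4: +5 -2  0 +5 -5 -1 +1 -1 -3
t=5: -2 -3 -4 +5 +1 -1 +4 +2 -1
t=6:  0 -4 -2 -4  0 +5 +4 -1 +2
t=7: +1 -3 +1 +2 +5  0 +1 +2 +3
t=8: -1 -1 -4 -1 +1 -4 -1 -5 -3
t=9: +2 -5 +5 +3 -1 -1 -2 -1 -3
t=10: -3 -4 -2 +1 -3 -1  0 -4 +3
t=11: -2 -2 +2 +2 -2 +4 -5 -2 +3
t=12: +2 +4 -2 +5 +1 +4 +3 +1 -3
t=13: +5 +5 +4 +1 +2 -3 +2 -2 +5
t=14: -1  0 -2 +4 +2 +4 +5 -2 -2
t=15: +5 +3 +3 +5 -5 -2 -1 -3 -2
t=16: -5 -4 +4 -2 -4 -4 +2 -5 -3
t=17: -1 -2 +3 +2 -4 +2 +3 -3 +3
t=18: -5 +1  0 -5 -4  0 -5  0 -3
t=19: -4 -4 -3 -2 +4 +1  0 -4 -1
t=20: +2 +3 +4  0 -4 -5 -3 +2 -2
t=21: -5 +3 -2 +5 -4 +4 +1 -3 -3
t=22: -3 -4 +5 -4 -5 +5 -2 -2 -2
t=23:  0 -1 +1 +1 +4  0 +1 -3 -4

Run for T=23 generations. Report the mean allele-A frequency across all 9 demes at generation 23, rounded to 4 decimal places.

0.1251

t=0: k=[0 0 0 0 111 0 0 0 0]
t=1: x=[0.0000 0.0000 0.0000 7.2150 96.5700 7.2150 0.0000 0.0000 0.0000] k=[0 0 0 6 99 10 0 0 0]
t=2: x=[0.0000 0.0000 0.3900 11.6550 87.1700 15.1350 0.6500 0.0000 0.0000] k=[0 0 4 13 92 12 0 0 0]
t=3: x=[0.0000 0.2600 4.3250 17.5500 81.6650 16.4200 0.7800 0.0000 0.0000] k=[0 0 8 17 80 14 0 0 0]
t=4: x=[0.0000 0.5200 8.0650 20.5100 71.6150 17.3800 0.9100 0.0000 0.0000] k=[0 0 8 26 67 16 2 0 0]
t=5: x=[0.0000 0.5200 8.6500 27.4950 61.0200 18.4050 2.7800 0.1300 0.0000] k=[0 0 5 32 62 17 7 2 0]
t=6: x=[0.0000 0.3250 6.4300 32.1950 57.1250 19.2750 7.3250 2.1950 0.1300] k=[0 0 4 28 57 24 11 1 2]
t=7: x=[0.0000 0.2600 5.3000 28.3250 52.9700 25.3000 11.1950 1.7150 1.9350] k=[0 0 6 30 58 25 12 4 5]
t=8: x=[0.0000 0.3900 7.1700 30.2600 54.0350 26.3000 12.3250 4.5850 4.9350] k=[0 0 3 29 55 22 11 0 2]
t=9: x=[0.0000 0.1950 4.4950 29.0000 51.1650 23.4300 11.0000 0.8450 1.8700] k=[0 0 9 32 50 22 9 0 0]
t=10: x=[0.0000 0.5850 9.9100 31.6750 47.0100 22.9750 9.2600 0.5850 0.0000] k=[0 0 8 33 44 22 9 0 0]
t=11: x=[0.0000 0.5200 9.1050 32.0900 41.8550 22.5850 9.2600 0.5850 0.0000] k=[0 0 11 34 40 27 4 0 0]
t=12: x=[0.0000 0.7150 11.7800 32.8950 38.7650 26.3500 5.2350 0.2600 0.0000] k=[0 5 10 38 40 30 8 1 0]
t=13: x=[0.3250 5.0000 11.4950 36.3100 39.2200 29.2200 8.9750 1.3900 0.0650] k=[5 10 15 37 41 26 11 0 5]
t=14: x=[5.3250 10.0000 16.1050 35.8300 39.7650 26.0000 11.2600 1.0400 4.6750] k=[4 10 14 40 42 30 16 0 3]
t=15: x=[4.3900 9.8700 15.4300 38.4400 41.0900 29.8700 15.8700 1.2350 2.8050] k=[9 13 18 43 36 28 15 0 1]
t=16: x=[9.2600 13.0650 19.3000 40.9200 35.9350 27.6750 14.8700 1.0400 0.9350] k=[4 9 23 39 32 24 17 0 0]
t=17: x=[4.3250 9.5850 23.1300 37.5050 31.9350 24.0650 16.3500 1.1050 0.0000] k=[3 8 26 40 28 26 19 0 0]
t=18: x=[3.3250 8.8450 25.7400 38.3100 28.6500 25.6750 18.2200 1.2350 0.0000] k=[0 10 26 33 25 26 13 1 0]
t=19: x=[0.6500 10.3900 25.4150 32.0250 25.5850 25.0900 13.0650 1.7150 0.0650] k=[0 6 22 30 30 26 13 0 0]
t=20: x=[0.3900 6.6500 21.4800 29.4800 29.7400 25.4150 13.0000 0.8450 0.0000] k=[2 10 25 29 26 20 10 3 0]
t=21: x=[2.5200 10.4550 24.2850 28.5450 25.8050 19.7400 10.1950 3.2600 0.1950] k=[0 13 22 34 22 24 11 0 0]
t=22: x=[0.8450 12.7400 22.1950 32.4400 22.9100 23.0250 11.1300 0.7150 0.0000] k=[0 9 27 28 18 28 9 0 0]
t=23: x=[0.5850 9.5850 25.8950 27.2850 19.3000 26.1150 9.6500 0.5850 0.0000] k=[1 9 27 28 23 26 11 0 0]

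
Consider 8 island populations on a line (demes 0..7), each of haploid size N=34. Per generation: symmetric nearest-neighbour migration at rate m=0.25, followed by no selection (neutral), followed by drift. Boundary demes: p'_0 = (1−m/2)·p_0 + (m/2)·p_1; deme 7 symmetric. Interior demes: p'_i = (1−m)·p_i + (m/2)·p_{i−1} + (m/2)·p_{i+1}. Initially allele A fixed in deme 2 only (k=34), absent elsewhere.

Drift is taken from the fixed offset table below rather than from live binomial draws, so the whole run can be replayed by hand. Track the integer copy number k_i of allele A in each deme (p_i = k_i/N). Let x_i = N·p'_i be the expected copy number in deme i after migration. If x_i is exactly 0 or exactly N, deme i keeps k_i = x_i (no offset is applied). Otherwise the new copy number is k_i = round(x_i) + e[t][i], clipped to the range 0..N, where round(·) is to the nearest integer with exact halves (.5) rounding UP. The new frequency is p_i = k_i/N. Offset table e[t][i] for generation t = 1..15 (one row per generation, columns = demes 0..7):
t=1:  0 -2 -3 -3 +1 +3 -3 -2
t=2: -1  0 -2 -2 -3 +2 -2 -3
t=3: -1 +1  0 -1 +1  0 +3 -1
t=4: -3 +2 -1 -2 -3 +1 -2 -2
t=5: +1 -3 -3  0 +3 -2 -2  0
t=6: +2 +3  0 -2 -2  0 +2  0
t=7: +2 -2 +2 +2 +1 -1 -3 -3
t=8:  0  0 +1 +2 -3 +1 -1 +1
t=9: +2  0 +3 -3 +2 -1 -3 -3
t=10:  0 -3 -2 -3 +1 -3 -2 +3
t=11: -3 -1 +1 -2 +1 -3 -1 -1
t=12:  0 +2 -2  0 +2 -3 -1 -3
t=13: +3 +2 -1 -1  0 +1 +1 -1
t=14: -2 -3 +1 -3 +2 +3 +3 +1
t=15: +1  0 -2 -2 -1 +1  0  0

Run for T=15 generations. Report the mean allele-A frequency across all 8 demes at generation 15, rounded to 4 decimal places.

0.0809

t=0: k=[0 0 34 0 0 0 0 0]
t=1: x=[0.0000 4.2500 25.5000 4.2500 0.0000 0.0000 0.0000 0.0000] k=[0 2 23 1 0 0 0 0]
t=2: x=[0.2500 4.3750 17.6250 3.6250 0.1250 0.0000 0.0000 0.0000] k=[0 4 16 2 0 0 0 0]
t=3: x=[0.5000 5.0000 12.7500 3.5000 0.2500 0.0000 0.0000 0.0000] k=[0 6 13 3 1 0 0 0]
t=4: x=[0.7500 6.1250 10.8750 4.0000 1.1250 0.1250 0.0000 0.0000] k=[0 8 10 2 0 1 0 0]
t=5: x=[1.0000 7.2500 8.7500 2.7500 0.3750 0.7500 0.1250 0.0000] k=[2 4 6 3 3 0 0 0]
t=6: x=[2.2500 4.0000 5.3750 3.3750 2.6250 0.3750 0.0000 0.0000] k=[4 7 5 1 1 0 0 0]
t=7: x=[4.3750 6.3750 4.7500 1.5000 0.8750 0.1250 0.0000 0.0000] k=[6 4 7 4 2 0 0 0]
t=8: x=[5.7500 4.6250 6.2500 4.1250 2.0000 0.2500 0.0000 0.0000] k=[6 5 7 6 0 1 0 0]
t=9: x=[5.8750 5.3750 6.6250 5.3750 0.8750 0.7500 0.1250 0.0000] k=[8 5 10 2 3 0 0 0]
t=10: x=[7.6250 6.0000 8.3750 3.1250 2.5000 0.3750 0.0000 0.0000] k=[8 3 6 0 4 0 0 0]
t=11: x=[7.3750 4.0000 4.8750 1.2500 3.0000 0.5000 0.0000 0.0000] k=[4 3 6 0 4 0 0 0]
t=12: x=[3.8750 3.5000 4.8750 1.2500 3.0000 0.5000 0.0000 0.0000] k=[4 6 3 1 5 0 0 0]
t=13: x=[4.2500 5.3750 3.1250 1.7500 3.8750 0.6250 0.0000 0.0000] k=[7 7 2 1 4 2 0 0]
t=14: x=[7.0000 6.3750 2.5000 1.5000 3.3750 2.0000 0.2500 0.0000] k=[5 3 4 0 5 5 3 0]
t=15: x=[4.7500 3.3750 3.3750 1.1250 4.3750 4.7500 2.8750 0.3750] k=[6 3 1 0 3 6 3 0]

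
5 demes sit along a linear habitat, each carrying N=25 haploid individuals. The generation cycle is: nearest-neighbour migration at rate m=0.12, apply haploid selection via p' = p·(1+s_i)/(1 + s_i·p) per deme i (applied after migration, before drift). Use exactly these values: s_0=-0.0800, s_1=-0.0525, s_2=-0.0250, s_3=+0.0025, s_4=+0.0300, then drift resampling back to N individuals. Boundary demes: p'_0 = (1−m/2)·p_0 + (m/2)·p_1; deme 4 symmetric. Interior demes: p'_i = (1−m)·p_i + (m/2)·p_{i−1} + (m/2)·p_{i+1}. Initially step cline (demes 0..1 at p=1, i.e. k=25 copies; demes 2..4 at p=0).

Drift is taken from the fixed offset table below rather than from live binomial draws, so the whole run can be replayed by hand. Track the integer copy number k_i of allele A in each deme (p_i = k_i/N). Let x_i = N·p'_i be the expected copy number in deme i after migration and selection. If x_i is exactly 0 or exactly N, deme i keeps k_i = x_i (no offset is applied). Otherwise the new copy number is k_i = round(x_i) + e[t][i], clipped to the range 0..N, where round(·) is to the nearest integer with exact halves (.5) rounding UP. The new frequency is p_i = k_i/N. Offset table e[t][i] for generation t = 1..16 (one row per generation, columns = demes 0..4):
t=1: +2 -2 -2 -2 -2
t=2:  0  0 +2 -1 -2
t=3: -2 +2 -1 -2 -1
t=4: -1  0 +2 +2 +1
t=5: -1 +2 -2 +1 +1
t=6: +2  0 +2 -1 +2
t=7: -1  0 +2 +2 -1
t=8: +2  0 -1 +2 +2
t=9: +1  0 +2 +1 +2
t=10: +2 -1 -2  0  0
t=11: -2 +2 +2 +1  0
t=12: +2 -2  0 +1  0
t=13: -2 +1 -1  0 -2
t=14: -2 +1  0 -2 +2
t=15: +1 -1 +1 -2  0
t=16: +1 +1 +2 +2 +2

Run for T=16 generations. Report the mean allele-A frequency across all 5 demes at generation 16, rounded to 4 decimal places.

0.4960

t=0: k=[25 25 0 0 0]
t=1: x=[25.0000 23.4221 1.4647 0.0000 0.0000] k=[25 21 0 0 0]
t=2: x=[24.7393 19.7601 1.2300 0.0000 0.0000] k=[25 20 3 0 0]
t=3: x=[24.6743 19.0386 3.7584 0.1804 0.0000] k=[23 21 3 0 0]
t=4: x=[22.7125 19.8221 3.8174 0.1804 0.0000] k=[22 20 6 2 0]
t=5: x=[21.6451 19.0386 6.4778 2.1248 0.1236] k=[21 21 4 3 1]
t=6: x=[20.7118 19.7601 4.8601 2.9465 1.1521] k=[23 20 7 2 3]
t=7: x=[22.6483 19.1622 7.3480 2.3653 3.0176] k=[22 19 9 4 2]
t=8: x=[21.5813 18.3193 9.1526 4.1887 2.1781] k=[24 18 8 6 4]
t=9: x=[23.5287 17.4795 8.3387 6.0114 4.2227] k=[25 17 10 7 6]
t=10: x=[24.4791 16.7650 10.0873 7.1327 6.1967] k=[25 16 8 7 6]
t=11: x=[24.4141 15.7480 8.2792 7.0126 6.1967] k=[22 18 10 8 6]
t=12: x=[21.5175 17.4795 10.2067 8.0136 6.2576] k=[24 15 10 9 6]
t=13: x=[23.3350 14.9173 10.0873 8.8943 6.3185] k=[21 16 9 9 4]
t=14: x=[20.3950 15.5654 9.2718 8.7142 4.4063] k=[18 17 9 7 6]
t=15: x=[17.5100 16.2763 9.2122 7.0727 6.1967] k=[19 15 10 5 6]
t=16: x=[18.3615 14.6142 9.8485 5.3705 6.0749] k=[19 16 12 7 8]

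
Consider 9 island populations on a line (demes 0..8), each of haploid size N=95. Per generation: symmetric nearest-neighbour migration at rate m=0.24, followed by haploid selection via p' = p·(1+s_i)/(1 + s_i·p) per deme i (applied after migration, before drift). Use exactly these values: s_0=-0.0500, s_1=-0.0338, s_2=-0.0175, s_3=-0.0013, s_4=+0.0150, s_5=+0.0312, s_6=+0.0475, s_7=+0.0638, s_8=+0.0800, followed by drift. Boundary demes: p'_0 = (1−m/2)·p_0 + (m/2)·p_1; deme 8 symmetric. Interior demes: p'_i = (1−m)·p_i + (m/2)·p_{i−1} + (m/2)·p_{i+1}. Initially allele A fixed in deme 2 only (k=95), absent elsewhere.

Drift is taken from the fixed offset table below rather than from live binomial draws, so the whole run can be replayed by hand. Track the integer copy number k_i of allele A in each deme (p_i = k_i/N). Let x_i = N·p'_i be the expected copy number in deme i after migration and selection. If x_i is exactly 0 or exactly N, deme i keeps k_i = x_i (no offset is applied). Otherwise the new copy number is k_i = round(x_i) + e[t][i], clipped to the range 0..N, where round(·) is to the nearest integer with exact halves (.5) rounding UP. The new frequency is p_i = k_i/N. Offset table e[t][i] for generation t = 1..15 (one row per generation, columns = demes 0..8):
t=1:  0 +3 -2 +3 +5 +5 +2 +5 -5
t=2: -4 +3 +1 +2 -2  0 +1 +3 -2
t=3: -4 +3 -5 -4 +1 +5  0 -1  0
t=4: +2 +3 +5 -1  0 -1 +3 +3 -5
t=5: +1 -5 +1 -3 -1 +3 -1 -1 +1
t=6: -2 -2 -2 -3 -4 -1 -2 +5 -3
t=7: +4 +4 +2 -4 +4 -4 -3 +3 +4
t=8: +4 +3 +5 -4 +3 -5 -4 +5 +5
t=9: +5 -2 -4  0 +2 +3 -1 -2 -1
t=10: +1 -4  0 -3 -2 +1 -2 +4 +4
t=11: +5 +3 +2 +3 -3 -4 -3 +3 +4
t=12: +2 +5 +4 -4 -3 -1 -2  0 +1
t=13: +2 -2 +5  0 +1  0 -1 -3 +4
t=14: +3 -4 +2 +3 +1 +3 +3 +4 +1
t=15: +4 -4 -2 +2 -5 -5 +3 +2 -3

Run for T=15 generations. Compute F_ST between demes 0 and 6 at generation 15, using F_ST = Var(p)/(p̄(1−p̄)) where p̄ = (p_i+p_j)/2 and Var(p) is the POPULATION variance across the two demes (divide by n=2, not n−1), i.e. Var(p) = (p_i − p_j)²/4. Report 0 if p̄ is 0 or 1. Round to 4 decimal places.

t=0: k=[0 0 95 0 0 0 0 0 0]
t=1: x=[0.0000 11.0595 71.8927 11.3870 0.0000 0.0000 0.0000 0.0000 0.0000] k=[0 14 70 14 0 0 0 0 0]
t=2: x=[1.5974 18.5219 56.1553 19.0202 1.7047 0.0000 0.0000 0.0000 0.0000] k=[0 22 57 21 0 0 0 0 0]
t=3: x=[2.5115 22.9561 48.0608 22.7775 2.5568 0.0000 0.0000 0.0000 0.0000] k=[0 26 43 19 4 0 0 0 0]
t=4: x=[2.9689 24.2931 37.6779 20.0594 5.3953 0.4949 0.0000 0.0000 0.0000] k=[5 27 43 19 5 0 0 0 0]
t=5: x=[7.2873 25.6314 37.7975 20.1793 6.1653 0.6186 0.0000 0.0000 0.0000] k=[8 21 39 17 5 4 0 0 0]
t=6: x=[9.1279 21.0315 33.8145 18.1809 6.4084 3.7491 0.5027 0.0000 0.0000] k=[7 19 32 15 2 3 0 0 0]
t=7: x=[8.0538 18.6003 28.0497 15.4632 3.7330 2.5965 0.3770 0.0000 0.0000] k=[12 23 30 11 8 0 0 0 0]
t=8: x=[12.7433 21.9346 26.5410 12.9055 7.5022 0.9896 0.0000 0.0000 0.0000] k=[17 25 32 9 11 0 0 0 0]
t=9: x=[17.2248 24.2538 28.0497 11.9864 9.5673 1.3606 0.0000 0.0000 0.0000] k=[22 22 24 12 12 4 0 0 0]
t=10: x=[21.1448 21.6597 22.0199 13.4250 11.1861 4.6130 0.5027 0.0000 0.0000] k=[22 18 22 10 9 6 0 0 0]
t=11: x=[20.6782 18.4436 19.8018 11.3070 8.8791 5.8052 0.7539 0.0000 0.0000] k=[26 21 22 14 6 2 0 0 0]
t=12: x=[24.4570 21.1493 20.6334 13.9845 6.5705 2.3082 0.2514 0.0000 0.0000] k=[26 26 25 10 4 1 0 0 0]
t=13: x=[25.0427 25.2376 23.0107 11.0673 4.4224 1.2782 0.1257 0.0000 0.0000] k=[27 23 28 11 5 1 0 0 0]
t=14: x=[25.5506 23.4671 25.0331 12.3061 5.3142 1.4018 0.1257 0.0000 0.0000] k=[29 19 27 15 6 4 3 0 0]
t=15: x=[26.8022 20.5999 24.2795 15.3433 6.9351 4.2428 2.8871 0.3829 0.0000] k=[31 17 22 17 2 0 6 2 0]

0.1104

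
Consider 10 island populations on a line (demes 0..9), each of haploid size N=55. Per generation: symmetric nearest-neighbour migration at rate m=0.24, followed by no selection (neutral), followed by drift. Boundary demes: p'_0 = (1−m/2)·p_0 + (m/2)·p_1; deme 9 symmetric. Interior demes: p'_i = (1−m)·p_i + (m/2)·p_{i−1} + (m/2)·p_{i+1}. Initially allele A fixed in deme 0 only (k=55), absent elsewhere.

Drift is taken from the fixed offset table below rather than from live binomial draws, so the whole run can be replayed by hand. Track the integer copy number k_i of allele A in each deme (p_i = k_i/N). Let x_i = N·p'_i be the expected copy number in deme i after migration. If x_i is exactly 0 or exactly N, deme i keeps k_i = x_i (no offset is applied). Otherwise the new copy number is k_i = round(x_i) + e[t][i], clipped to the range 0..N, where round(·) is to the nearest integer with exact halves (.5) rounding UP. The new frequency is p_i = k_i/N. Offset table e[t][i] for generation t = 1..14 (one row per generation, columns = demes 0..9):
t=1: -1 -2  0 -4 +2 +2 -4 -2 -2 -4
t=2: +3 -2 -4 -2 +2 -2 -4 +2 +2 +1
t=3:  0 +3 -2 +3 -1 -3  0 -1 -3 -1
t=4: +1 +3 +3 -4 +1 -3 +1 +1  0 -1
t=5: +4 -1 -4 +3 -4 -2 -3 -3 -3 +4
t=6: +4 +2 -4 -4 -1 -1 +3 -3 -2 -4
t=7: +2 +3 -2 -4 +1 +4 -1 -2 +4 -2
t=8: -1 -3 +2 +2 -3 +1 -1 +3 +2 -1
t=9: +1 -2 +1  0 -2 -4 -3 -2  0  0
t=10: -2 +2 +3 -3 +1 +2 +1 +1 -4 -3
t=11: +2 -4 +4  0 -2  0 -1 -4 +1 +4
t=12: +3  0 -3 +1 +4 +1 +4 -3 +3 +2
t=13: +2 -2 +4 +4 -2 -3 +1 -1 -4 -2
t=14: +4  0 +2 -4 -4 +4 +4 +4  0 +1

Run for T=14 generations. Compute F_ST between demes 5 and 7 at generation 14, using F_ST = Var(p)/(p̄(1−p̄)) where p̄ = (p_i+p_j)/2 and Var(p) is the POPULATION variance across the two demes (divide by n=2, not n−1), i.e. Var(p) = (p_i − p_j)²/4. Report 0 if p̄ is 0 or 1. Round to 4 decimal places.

0.0377

t=0: k=[55 0 0 0 0 0 0 0 0 0]
t=1: x=[48.4000 6.6000 0.0000 0.0000 0.0000 0.0000 0.0000 0.0000 0.0000 0.0000] k=[47 5 0 0 0 0 0 0 0 0]
t=2: x=[41.9600 9.4400 0.6000 0.0000 0.0000 0.0000 0.0000 0.0000 0.0000 0.0000] k=[45 7 0 0 0 0 0 0 0 0]
t=3: x=[40.4400 10.7200 0.8400 0.0000 0.0000 0.0000 0.0000 0.0000 0.0000 0.0000] k=[40 14 0 0 0 0 0 0 0 0]
t=4: x=[36.8800 15.4400 1.6800 0.0000 0.0000 0.0000 0.0000 0.0000 0.0000 0.0000] k=[38 18 5 0 0 0 0 0 0 0]
t=5: x=[35.6000 18.8400 5.9600 0.6000 0.0000 0.0000 0.0000 0.0000 0.0000 0.0000] k=[40 18 2 4 0 0 0 0 0 0]
t=6: x=[37.3600 18.7200 4.1600 3.2800 0.4800 0.0000 0.0000 0.0000 0.0000 0.0000] k=[41 21 0 0 0 0 0 0 0 0]
t=7: x=[38.6000 20.8800 2.5200 0.0000 0.0000 0.0000 0.0000 0.0000 0.0000 0.0000] k=[41 24 1 0 0 0 0 0 0 0]
t=8: x=[38.9600 23.2800 3.6400 0.1200 0.0000 0.0000 0.0000 0.0000 0.0000 0.0000] k=[38 20 6 2 0 0 0 0 0 0]
t=9: x=[35.8400 20.4800 7.2000 2.2400 0.2400 0.0000 0.0000 0.0000 0.0000 0.0000] k=[37 18 8 2 0 0 0 0 0 0]
t=10: x=[34.7200 19.0800 8.4800 2.4800 0.2400 0.0000 0.0000 0.0000 0.0000 0.0000] k=[33 21 11 0 1 0 0 0 0 0]
t=11: x=[31.5600 21.2400 10.8800 1.4400 0.7600 0.1200 0.0000 0.0000 0.0000 0.0000] k=[34 17 15 1 0 0 0 0 0 0]
t=12: x=[31.9600 18.8000 13.5600 2.5600 0.1200 0.0000 0.0000 0.0000 0.0000 0.0000] k=[35 19 11 4 4 0 0 0 0 0]
t=13: x=[33.0800 19.9600 11.1200 4.8400 3.5200 0.4800 0.0000 0.0000 0.0000 0.0000] k=[35 18 15 9 2 0 0 0 0 0]
t=14: x=[32.9600 19.6800 14.6400 8.8800 2.6000 0.2400 0.0000 0.0000 0.0000 0.0000] k=[37 20 17 5 0 4 0 0 0 0]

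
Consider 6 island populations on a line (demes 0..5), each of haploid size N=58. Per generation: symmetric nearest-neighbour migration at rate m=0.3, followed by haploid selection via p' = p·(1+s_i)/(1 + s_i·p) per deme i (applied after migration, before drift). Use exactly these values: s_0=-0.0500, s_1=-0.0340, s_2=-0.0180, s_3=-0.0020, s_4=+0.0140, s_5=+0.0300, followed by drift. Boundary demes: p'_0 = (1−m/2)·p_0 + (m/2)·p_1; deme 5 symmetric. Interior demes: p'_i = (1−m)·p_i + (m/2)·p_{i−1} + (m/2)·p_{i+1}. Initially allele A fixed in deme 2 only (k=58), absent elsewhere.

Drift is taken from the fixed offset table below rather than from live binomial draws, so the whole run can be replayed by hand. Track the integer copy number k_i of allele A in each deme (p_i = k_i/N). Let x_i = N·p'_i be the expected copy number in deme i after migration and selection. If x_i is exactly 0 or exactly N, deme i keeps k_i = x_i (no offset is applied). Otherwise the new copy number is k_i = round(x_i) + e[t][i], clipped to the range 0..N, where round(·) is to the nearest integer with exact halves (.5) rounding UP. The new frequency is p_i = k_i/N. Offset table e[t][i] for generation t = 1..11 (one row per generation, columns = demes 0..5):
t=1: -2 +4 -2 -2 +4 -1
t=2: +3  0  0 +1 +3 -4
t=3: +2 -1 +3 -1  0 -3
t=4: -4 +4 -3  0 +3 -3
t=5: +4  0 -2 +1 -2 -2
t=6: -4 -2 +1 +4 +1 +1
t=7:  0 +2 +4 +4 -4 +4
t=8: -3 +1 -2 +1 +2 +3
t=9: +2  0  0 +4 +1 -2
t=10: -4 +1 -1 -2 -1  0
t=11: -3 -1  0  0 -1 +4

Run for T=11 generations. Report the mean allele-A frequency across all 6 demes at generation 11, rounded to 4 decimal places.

t=0: k=[0 0 58 0 0 0]
t=1: x=[0.0000 8.4473 40.3780 8.6852 0.0000 0.0000] k=[0 12 38 7 0 0]
t=2: x=[1.7127 13.7341 29.1867 10.5827 1.0644 0.0000] k=[5 14 29 12 4 0]
t=3: x=[6.0657 14.5202 23.9442 13.3294 4.6592 0.6178] k=[8 14 27 12 5 0]
t=4: x=[8.5204 14.6677 22.5492 13.1796 5.3673 0.7722] k=[5 19 20 13 8 0]
t=5: x=[6.7865 16.6366 18.5699 13.2795 7.6418 1.2352] k=[11 17 17 14 6 0]
t=6: x=[11.4222 15.7008 16.3360 13.2295 6.3785 0.9266] k=[7 14 17 17 7 2]
t=7: x=[7.7009 13.0469 16.3360 15.4773 7.8438 2.8285] k=[8 15 20 19 4 7]
t=8: x=[8.6651 14.3236 18.8680 16.8760 6.7828 6.7237] k=[6 15 17 18 9 10]
t=9: x=[7.0270 13.5868 16.6337 16.4764 10.6201 10.0941] k=[9 14 17 20 12 8]
t=10: x=[9.3410 13.3413 16.7825 18.3249 12.7377 8.8188] k=[5 14 16 16 12 9]
t=11: x=[6.0657 12.6054 15.4929 15.3774 12.2841 9.6862] k=[3 12 15 15 11 14]

0.2011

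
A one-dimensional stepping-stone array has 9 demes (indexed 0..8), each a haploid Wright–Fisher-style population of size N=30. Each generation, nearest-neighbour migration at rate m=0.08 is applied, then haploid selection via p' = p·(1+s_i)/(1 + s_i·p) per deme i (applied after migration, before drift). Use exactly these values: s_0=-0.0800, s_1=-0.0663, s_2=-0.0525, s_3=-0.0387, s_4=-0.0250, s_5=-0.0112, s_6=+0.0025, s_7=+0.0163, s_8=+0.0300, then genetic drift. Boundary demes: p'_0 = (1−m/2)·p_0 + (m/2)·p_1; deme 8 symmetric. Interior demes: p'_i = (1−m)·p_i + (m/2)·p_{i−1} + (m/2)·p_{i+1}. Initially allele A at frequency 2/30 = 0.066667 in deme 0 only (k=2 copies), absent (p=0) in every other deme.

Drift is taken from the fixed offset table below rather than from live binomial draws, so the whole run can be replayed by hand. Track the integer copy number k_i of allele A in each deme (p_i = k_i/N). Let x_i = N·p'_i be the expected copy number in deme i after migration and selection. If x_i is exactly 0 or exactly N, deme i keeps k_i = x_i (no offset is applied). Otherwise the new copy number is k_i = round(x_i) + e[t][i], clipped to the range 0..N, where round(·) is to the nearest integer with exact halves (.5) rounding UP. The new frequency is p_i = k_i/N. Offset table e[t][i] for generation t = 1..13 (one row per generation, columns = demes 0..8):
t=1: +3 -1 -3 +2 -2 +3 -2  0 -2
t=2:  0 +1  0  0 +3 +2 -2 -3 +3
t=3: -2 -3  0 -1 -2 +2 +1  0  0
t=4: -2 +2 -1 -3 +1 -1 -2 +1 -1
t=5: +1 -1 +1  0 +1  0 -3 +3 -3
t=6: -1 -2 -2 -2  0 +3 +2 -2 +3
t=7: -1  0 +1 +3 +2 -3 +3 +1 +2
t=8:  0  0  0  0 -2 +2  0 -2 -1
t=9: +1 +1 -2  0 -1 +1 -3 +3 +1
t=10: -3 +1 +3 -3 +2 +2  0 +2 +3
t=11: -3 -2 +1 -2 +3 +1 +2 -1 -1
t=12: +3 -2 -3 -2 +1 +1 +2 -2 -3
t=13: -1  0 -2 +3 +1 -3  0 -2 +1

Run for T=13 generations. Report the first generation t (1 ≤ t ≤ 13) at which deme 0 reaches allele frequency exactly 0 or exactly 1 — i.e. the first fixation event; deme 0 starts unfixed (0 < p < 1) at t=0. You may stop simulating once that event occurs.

t=0: k=[2 0 0 0 0 0 0 0 0]
t=1: x=[1.7755 0.0747 0.0000 0.0000 0.0000 0.0000 0.0000 0.0000 0.0000] k=[5 0 0 0 0 0 0 0 0]
t=2: x=[4.4733 0.1868 0.0000 0.0000 0.0000 0.0000 0.0000 0.0000 0.0000] k=[4 1 0 0 0 0 0 0 0]
t=3: x=[3.6069 1.0108 0.0379 0.0000 0.0000 0.0000 0.0000 0.0000 0.0000] k=[2 0 0 0 0 0 0 0 0]
t=4: x=[1.7755 0.0747 0.0000 0.0000 0.0000 0.0000 0.0000 0.0000 0.0000] k=[0 2 0 0 0 0 0 0 0]

4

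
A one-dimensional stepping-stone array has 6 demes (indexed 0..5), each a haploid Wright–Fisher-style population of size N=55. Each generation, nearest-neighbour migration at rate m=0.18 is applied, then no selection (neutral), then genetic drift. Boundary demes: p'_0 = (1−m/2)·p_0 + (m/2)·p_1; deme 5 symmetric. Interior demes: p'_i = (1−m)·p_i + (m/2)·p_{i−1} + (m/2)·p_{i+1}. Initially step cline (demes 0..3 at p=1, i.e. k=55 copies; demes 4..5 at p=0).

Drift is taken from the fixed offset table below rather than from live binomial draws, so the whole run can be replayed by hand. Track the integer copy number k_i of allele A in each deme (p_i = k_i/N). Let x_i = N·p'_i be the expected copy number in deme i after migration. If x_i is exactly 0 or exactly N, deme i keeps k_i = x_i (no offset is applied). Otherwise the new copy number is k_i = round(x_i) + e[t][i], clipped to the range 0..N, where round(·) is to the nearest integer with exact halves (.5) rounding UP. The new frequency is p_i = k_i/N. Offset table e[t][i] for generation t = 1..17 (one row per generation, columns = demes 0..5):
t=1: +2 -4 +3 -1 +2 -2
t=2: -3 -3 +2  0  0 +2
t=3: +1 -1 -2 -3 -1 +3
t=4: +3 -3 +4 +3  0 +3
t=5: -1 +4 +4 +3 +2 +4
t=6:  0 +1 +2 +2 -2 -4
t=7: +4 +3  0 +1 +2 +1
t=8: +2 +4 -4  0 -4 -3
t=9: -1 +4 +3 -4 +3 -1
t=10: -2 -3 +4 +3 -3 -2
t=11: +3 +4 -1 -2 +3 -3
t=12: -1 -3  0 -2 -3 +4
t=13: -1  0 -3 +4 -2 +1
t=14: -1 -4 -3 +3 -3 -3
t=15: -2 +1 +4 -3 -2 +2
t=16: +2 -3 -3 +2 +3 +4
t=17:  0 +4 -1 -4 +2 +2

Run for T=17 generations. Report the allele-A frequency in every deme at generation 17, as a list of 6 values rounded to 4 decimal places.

t=0: k=[55 55 55 55 0 0]
t=1: x=[55.0000 55.0000 55.0000 50.0500 4.9500 0.0000] k=[55 55 55 49 7 0]
t=2: x=[55.0000 55.0000 54.4600 45.7600 10.1500 0.6300] k=[55 55 55 46 10 3]
t=3: x=[55.0000 55.0000 54.1900 43.5700 12.6100 3.6300] k=[55 55 52 41 12 7]
t=4: x=[55.0000 54.7300 51.2800 39.3800 14.1600 7.4500] k=[55 52 55 42 14 10]
t=5: x=[54.7300 52.5400 53.5600 40.6500 16.1600 10.3600] k=[54 55 55 44 18 14]
t=6: x=[54.0900 54.9100 54.0100 42.6500 19.9800 14.3600] k=[54 55 55 45 18 10]
t=7: x=[54.0900 54.9100 54.1000 43.4700 19.7100 10.7200] k=[55 55 54 44 22 12]
t=8: x=[55.0000 54.9100 53.1900 42.9200 23.0800 12.9000] k=[55 55 49 43 19 10]
t=9: x=[55.0000 54.4600 49.0000 41.3800 20.3500 10.8100] k=[55 55 52 37 23 10]
t=10: x=[55.0000 54.7300 50.9200 37.0900 23.0900 11.1700] k=[55 52 55 40 20 9]
t=11: x=[54.7300 52.5400 53.3800 39.5500 20.8100 9.9900] k=[55 55 52 38 24 7]
t=12: x=[55.0000 54.7300 51.0100 38.0000 23.7300 8.5300] k=[55 52 51 36 21 13]
t=13: x=[54.7300 52.1800 49.7400 36.0000 21.6300 13.7200] k=[54 52 47 40 20 15]
t=14: x=[53.8200 51.7300 46.8200 38.8300 21.3500 15.4500] k=[53 48 44 42 18 12]
t=15: x=[52.5500 48.0900 44.1800 40.0200 19.6200 12.5400] k=[51 49 48 37 18 15]
t=16: x=[50.8200 49.0900 47.1000 36.2800 19.4400 15.2700] k=[53 46 44 38 22 19]
t=17: x=[52.3700 46.4500 43.6400 37.1000 23.1700 19.2700] k=[52 50 43 33 25 21]

[0.9455, 0.9091, 0.7818, 0.6000, 0.4545, 0.3818]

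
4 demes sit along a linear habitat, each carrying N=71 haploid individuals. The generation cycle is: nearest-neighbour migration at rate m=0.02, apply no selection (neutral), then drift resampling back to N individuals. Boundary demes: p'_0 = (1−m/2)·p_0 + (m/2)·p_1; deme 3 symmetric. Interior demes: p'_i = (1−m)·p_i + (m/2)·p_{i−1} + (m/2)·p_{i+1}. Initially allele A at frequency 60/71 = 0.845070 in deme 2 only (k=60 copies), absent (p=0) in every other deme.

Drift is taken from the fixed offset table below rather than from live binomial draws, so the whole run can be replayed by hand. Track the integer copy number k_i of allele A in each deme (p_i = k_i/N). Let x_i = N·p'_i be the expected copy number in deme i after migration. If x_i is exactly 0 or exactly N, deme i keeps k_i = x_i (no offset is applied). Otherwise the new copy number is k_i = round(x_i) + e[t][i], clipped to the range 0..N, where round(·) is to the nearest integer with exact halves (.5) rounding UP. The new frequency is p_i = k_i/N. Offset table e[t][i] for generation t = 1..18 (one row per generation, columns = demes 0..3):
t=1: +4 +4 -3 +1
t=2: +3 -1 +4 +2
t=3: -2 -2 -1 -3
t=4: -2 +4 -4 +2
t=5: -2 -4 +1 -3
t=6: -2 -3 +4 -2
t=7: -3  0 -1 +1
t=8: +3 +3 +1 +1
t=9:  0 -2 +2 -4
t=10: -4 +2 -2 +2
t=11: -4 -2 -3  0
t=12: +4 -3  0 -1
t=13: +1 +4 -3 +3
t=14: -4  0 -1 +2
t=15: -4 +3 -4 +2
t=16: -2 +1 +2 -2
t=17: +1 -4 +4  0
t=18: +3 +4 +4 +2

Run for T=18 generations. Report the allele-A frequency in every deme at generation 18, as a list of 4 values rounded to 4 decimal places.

t=0: k=[0 0 60 0]
t=1: x=[0.0000 0.6000 58.8000 0.6000] k=[0 5 56 2]
t=2: x=[0.0500 5.4600 54.9500 2.5400] k=[3 4 59 5]
t=3: x=[3.0100 4.5400 57.9100 5.5400] k=[1 3 57 3]
t=4: x=[1.0200 3.5200 55.9200 3.5400] k=[0 8 52 6]
t=5: x=[0.0800 8.3600 51.1000 6.4600] k=[0 4 52 3]
t=6: x=[0.0400 4.4400 51.0300 3.4900] k=[0 1 55 1]
t=7: x=[0.0100 1.5300 53.9200 1.5400] k=[0 2 53 3]
t=8: x=[0.0200 2.4900 51.9900 3.5000] k=[3 5 53 5]
t=9: x=[3.0200 5.4600 52.0400 5.4800] k=[3 3 54 1]
t=10: x=[3.0000 3.5100 52.9600 1.5300] k=[0 6 51 4]
t=11: x=[0.0600 6.3900 50.0800 4.4700] k=[0 4 47 4]
t=12: x=[0.0400 4.3900 46.1400 4.4300] k=[4 1 46 3]
t=13: x=[3.9700 1.4800 45.1200 3.4300] k=[5 5 42 6]
t=14: x=[5.0000 5.3700 41.2700 6.3600] k=[1 5 40 8]
t=15: x=[1.0400 5.3100 39.3300 8.3200] k=[0 8 35 10]
t=16: x=[0.0800 8.1900 34.4800 10.2500] k=[0 9 36 8]
t=17: x=[0.0900 9.1800 35.4500 8.2800] k=[1 5 39 8]
t=18: x=[1.0400 5.3000 38.3500 8.3100] k=[4 9 42 10]

[0.0563, 0.1268, 0.5915, 0.1408]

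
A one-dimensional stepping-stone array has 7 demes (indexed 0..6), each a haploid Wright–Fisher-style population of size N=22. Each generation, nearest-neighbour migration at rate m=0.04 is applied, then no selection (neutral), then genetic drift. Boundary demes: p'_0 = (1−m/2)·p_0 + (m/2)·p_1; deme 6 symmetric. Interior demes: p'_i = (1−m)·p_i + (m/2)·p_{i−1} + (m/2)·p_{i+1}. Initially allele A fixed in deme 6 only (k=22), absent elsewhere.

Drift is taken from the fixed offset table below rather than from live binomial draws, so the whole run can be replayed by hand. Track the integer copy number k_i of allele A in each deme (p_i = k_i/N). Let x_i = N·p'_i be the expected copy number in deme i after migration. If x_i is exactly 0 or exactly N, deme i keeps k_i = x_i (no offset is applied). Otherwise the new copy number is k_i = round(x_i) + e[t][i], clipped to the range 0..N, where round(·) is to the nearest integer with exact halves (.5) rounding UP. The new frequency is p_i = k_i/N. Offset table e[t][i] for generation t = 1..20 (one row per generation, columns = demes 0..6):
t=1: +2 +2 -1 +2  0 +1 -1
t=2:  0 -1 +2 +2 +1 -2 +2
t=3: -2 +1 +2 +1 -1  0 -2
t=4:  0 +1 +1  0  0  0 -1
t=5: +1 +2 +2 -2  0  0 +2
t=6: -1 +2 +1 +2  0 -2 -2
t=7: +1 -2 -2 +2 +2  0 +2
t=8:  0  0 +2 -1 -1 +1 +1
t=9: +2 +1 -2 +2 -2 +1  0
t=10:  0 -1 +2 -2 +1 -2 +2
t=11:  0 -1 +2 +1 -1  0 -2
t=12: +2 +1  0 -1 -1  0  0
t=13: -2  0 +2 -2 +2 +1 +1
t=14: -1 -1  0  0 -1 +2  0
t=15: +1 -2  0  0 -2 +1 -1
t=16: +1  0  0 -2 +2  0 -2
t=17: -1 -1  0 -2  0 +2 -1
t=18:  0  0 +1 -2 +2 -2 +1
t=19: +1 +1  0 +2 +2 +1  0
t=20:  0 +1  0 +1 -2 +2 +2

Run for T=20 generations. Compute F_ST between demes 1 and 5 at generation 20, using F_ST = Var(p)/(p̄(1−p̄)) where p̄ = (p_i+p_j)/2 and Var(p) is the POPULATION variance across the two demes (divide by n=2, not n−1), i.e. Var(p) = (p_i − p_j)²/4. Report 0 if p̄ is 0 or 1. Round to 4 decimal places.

0.0794

t=0: k=[0 0 0 0 0 0 22]
t=1: x=[0.0000 0.0000 0.0000 0.0000 0.0000 0.4400 21.5600] k=[0 0 0 0 0 1 21]
t=2: x=[0.0000 0.0000 0.0000 0.0000 0.0200 1.3800 20.6000] k=[0 0 0 0 1 0 22]
t=3: x=[0.0000 0.0000 0.0000 0.0200 0.9600 0.4600 21.5600] k=[0 0 0 1 0 0 20]
t=4: x=[0.0000 0.0000 0.0200 0.9600 0.0200 0.4000 19.6000] k=[0 0 1 1 0 0 19]
t=5: x=[0.0000 0.0200 0.9800 0.9800 0.0200 0.3800 18.6200] k=[0 2 3 0 0 0 21]
t=6: x=[0.0400 1.9800 2.9200 0.0600 0.0000 0.4200 20.5800] k=[0 4 4 2 0 0 19]
t=7: x=[0.0800 3.9200 3.9600 2.0000 0.0400 0.3800 18.6200] k=[1 2 2 4 2 0 21]
t=8: x=[1.0200 1.9800 2.0400 3.9200 2.0000 0.4600 20.5800] k=[1 2 4 3 1 1 22]
t=9: x=[1.0200 2.0200 3.9400 2.9800 1.0400 1.4200 21.5800] k=[3 3 2 5 0 2 22]
t=10: x=[3.0000 2.9800 2.0800 4.8400 0.1400 2.3600 21.6000] k=[3 2 4 3 1 0 22]
t=11: x=[2.9800 2.0600 3.9400 2.9800 1.0200 0.4600 21.5600] k=[3 1 6 4 0 0 20]
t=12: x=[2.9600 1.1400 5.8600 3.9600 0.0800 0.4000 19.6000] k=[5 2 6 3 0 0 20]
t=13: x=[4.9400 2.1400 5.8600 3.0000 0.0600 0.4000 19.6000] k=[3 2 8 1 2 1 21]
t=14: x=[2.9800 2.1400 7.7400 1.1600 1.9600 1.4200 20.6000] k=[2 1 8 1 1 3 21]
t=15: x=[1.9800 1.1600 7.7200 1.1400 1.0400 3.3200 20.6400] k=[3 0 8 1 0 4 20]
t=16: x=[2.9400 0.2200 7.7000 1.1200 0.1000 4.2400 19.6800] k=[4 0 8 0 2 4 18]
t=17: x=[3.9200 0.2400 7.6800 0.2000 2.0000 4.2400 17.7200] k=[3 0 8 0 2 6 17]
t=18: x=[2.9400 0.2200 7.6800 0.2000 2.0400 6.1400 16.7800] k=[3 0 9 0 4 4 18]
t=19: x=[2.9400 0.2400 8.6400 0.2600 3.9200 4.2800 17.7200] k=[4 1 9 2 6 5 18]
t=20: x=[3.9400 1.2200 8.7000 2.2200 5.9000 5.2800 17.7400] k=[4 2 9 3 4 7 20]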